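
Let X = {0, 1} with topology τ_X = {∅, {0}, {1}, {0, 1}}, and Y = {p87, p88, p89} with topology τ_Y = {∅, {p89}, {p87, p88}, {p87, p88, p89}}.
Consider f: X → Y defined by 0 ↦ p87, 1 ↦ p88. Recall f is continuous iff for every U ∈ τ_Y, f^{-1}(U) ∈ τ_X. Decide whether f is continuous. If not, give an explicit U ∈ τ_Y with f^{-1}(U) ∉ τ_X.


f IS continuous.

Compute f^{-1}(U) for each U ∈ τ_Y:
  U = ∅: f^{-1}(U) = ∅ ∈ τ_X ✓.
  U = {p89}: f^{-1}(U) = ∅ ∈ τ_X ✓.
  U = {p87, p88}: f^{-1}(U) = {0, 1} ∈ τ_X ✓.
  U = {p87, p88, p89}: f^{-1}(U) = {0, 1} ∈ τ_X ✓.
Every preimage lies in τ_X, so f IS continuous.


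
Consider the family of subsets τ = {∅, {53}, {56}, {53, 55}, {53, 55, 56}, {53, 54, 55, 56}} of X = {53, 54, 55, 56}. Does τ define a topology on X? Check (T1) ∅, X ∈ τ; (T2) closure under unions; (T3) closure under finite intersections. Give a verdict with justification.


τ is NOT a topology on X.

Axiom (T1): ∅ ∈ τ? Yes; X ∈ τ? Yes.
Axiom (T2/T3): check pairwise unions and intersections of members of τ.
Counterexample for (T2): {53} ∪ {56} = {53, 56} ∉ τ. Therefore τ is NOT a topology.


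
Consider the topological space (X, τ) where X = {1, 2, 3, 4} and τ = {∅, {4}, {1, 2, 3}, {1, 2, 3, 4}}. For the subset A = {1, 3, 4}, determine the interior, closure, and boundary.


int(A) = {4}, cl(A) = {1, 2, 3, 4}, ∂A = {1, 2, 3}.

Closed sets in (X, τ) are complements of opens:
  closed(X, τ) = {∅, {4}, {1, 2, 3}, {1, 2, 3, 4}}.
int(A) = ⋃ {U ∈ τ : U ⊆ A}. Opens contained in A: ∅, {4}.
Taking the union of these: int(A) = {4}.
cl(A) = ⋂ {C closed : A ⊆ C}. Closed sets containing A: {1, 2, 3, 4}.
Intersecting these: cl(A) = {1, 2, 3, 4}.
∂A = cl(A) ∖ int(A) = {1, 2, 3, 4} ∖ {4} = {1, 2, 3}.


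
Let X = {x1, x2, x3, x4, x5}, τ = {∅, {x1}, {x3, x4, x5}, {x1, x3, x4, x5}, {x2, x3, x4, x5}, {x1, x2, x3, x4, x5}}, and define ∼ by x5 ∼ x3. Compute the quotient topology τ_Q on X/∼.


X/∼ = {[x1], [x2], [x3=x5], [x4]}; |τ_Q| = 6.

Equivalence classes: [x1], [x2], [x3=x5], [x4].
Quotient map π: X → X/∼ sends x1 ↦ [x1], x2 ↦ [x2], x3 ↦ [x3=x5], x4 ↦ [x4], x5 ↦ [x3=x5].
For each subset V ⊆ X/∼, compute π^{-1}(V) ⊆ X and check whether π^{-1}(V) ∈ τ. V is open in τ_Q iff π^{-1}(V) ∈ τ.
  V = {}: π^{-1}(V) = ∅ ∈ τ ✓.
  V = {[x1]}: π^{-1}(V) = {x1} ∈ τ ✓.
  V = {[x2]}: π^{-1}(V) = {x2} ∉ τ ✗.
  V = {[x1], [x2]}: π^{-1}(V) = {x1, x2} ∉ τ ✗.
  V = {[x3=x5]}: π^{-1}(V) = {x3, x5} ∉ τ ✗.
  V = {[x1], [x3=x5]}: π^{-1}(V) = {x1, x3, x5} ∉ τ ✗.
  V = {[x2], [x3=x5]}: π^{-1}(V) = {x2, x3, x5} ∉ τ ✗.
  V = {[x1], [x2], [x3=x5]}: π^{-1}(V) = {x1, x2, x3, x5} ∉ τ ✗.
  V = {[x4]}: π^{-1}(V) = {x4} ∉ τ ✗.
  V = {[x1], [x4]}: π^{-1}(V) = {x1, x4} ∉ τ ✗.
  V = {[x2], [x4]}: π^{-1}(V) = {x2, x4} ∉ τ ✗.
  V = {[x1], [x2], [x4]}: π^{-1}(V) = {x1, x2, x4} ∉ τ ✗.
  V = {[x3=x5], [x4]}: π^{-1}(V) = {x3, x4, x5} ∈ τ ✓.
  V = {[x1], [x3=x5], [x4]}: π^{-1}(V) = {x1, x3, x4, x5} ∈ τ ✓.
  V = {[x2], [x3=x5], [x4]}: π^{-1}(V) = {x2, x3, x4, x5} ∈ τ ✓.
  V = {[x1], [x2], [x3=x5], [x4]}: π^{-1}(V) = {x1, x2, x3, x4, x5} ∈ τ ✓.
Open sets in the quotient: τ_Q = {{}, {[x1]}, {[x3=x5], [x4]}, {[x1], [x3=x5], [x4]}, {[x2], [x3=x5], [x4]}, {[x1], [x2], [x3=x5], [x4]}} (6 elements).


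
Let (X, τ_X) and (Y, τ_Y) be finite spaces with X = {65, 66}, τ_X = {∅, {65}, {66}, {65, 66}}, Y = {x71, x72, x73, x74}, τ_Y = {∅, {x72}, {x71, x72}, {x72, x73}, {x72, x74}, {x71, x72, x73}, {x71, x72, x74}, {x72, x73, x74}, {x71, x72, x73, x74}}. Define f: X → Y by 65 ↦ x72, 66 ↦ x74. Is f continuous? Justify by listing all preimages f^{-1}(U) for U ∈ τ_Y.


f IS continuous.

Compute f^{-1}(U) for each U ∈ τ_Y:
  U = ∅: f^{-1}(U) = ∅ ∈ τ_X ✓.
  U = {x72}: f^{-1}(U) = {65} ∈ τ_X ✓.
  U = {x71, x72}: f^{-1}(U) = {65} ∈ τ_X ✓.
  U = {x72, x73}: f^{-1}(U) = {65} ∈ τ_X ✓.
  U = {x72, x74}: f^{-1}(U) = {65, 66} ∈ τ_X ✓.
  U = {x71, x72, x73}: f^{-1}(U) = {65} ∈ τ_X ✓.
  U = {x71, x72, x74}: f^{-1}(U) = {65, 66} ∈ τ_X ✓.
  U = {x72, x73, x74}: f^{-1}(U) = {65, 66} ∈ τ_X ✓.
  U = {x71, x72, x73, x74}: f^{-1}(U) = {65, 66} ∈ τ_X ✓.
Every preimage lies in τ_X, so f IS continuous.


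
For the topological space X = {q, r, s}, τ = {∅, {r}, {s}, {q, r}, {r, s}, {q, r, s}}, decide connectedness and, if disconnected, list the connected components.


(X, τ) is disconnected; components = [{s}, {q, r}].

Find clopen sets (U ∈ τ with X ∖ U ∈ τ):
  U = ∅, X ∖ U = {q, r, s} — both open, so U is clopen.
  U = {s}, X ∖ U = {q, r} — both open, so U is clopen.
  U = {q, r}, X ∖ U = {s} — both open, so U is clopen.
  U = {q, r, s}, X ∖ U = ∅ — both open, so U is clopen.
Nontrivial clopen(s) exist: e.g. {s}. So (X, τ) is disconnected.
Compute connected components by grouping points that agree on all clopens:
  component: {s}
  component: {q, r}


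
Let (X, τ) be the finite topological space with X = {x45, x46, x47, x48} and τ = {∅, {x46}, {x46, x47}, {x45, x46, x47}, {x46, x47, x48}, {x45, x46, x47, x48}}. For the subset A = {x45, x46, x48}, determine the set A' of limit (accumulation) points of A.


A' = {x45, x47, x48}

For each x ∈ X, list the open sets U ∈ τ with x ∈ U, then check whether U ∩ (A ∖ {x}) ≠ ∅ for every such U.
  x = x45: opens ∋ x are {x45, x46, x47}, {x45, x46, x47, x48}; each meets A ∖ {x45}, so x IS a limit point.
  x = x46: open {x46} ∋ x has {x46} ∩ (A ∖ {x46}) = ∅, so x is NOT a limit point.
  x = x47: opens ∋ x are {x46, x47}, {x45, x46, x47}, {x46, x47, x48}, {x45, x46, x47, x48}; each meets A ∖ {x47}, so x IS a limit point.
  x = x48: opens ∋ x are {x46, x47, x48}, {x45, x46, x47, x48}; each meets A ∖ {x48}, so x IS a limit point.
Collecting: A' = {x45, x47, x48}.


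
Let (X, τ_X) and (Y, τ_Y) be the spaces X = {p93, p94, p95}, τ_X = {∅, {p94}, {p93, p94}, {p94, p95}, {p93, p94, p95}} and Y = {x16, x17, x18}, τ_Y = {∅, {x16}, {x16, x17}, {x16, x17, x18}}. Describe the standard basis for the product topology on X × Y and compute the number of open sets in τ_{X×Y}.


Basis B = {∅ × ∅, {p94} × {x16}, {p93, p94} × {x16}, {p94} × {x16, x17}, {p94, p95} × {x16}, {p93, p94, p95} × {x16}, {p94} × {x16, x17, x18}, {p93, p94} × {x16, x17}, {p94, p95} × {x16, x17}, {p93, p94} × {x16, x17, x18}, {p93, p94, p95} × {x16, x17}, {p94, p95} × {x16, x17, x18}, {p93, p94, p95} × {x16, x17, x18}}; |τ_{X×Y}| = 30.

Enumerate products U × V with U ∈ τ_X, V ∈ τ_Y (deduplicated):
  ∅ × ∅ = {} (∅)
  {p94} × {x16} = {(p94,x16)}
  {p93, p94} × {x16} = {(p93,x16), (p94,x16)}
  {p94} × {x16, x17} = {(p94,x16), (p94,x17)}
  {p94, p95} × {x16} = {(p94,x16), (p95,x16)}
  {p93, p94, p95} × {x16} = {(p93,x16), (p94,x16), (p95,x16)}
  {p94} × {x16, x17, x18} = {(p94,x16), (p94,x17), (p94,x18)}
  {p93, p94} × {x16, x17} = {(p93,x16), (p93,x17), (p94,x16), (p94,x17)}
  {p94, p95} × {x16, x17} = {(p94,x16), (p94,x17), (p95,x16), (p95,x17)}
  {p93, p94} × {x16, x17, x18} = {(p93,x16), (p93,x17), (p93,x18), (p94,x16), (p94,x17), (p94,x18)}
  {p93, p94, p95} × {x16, x17} = {(p93,x16), (p93,x17), (p94,x16), (p94,x17), (p95,x16), (p95,x17)}
  {p94, p95} × {x16, x17, x18} = {(p94,x16), (p94,x17), (p94,x18), (p95,x16), (p95,x17), (p95,x18)}
  {p93, p94, p95} × {x16, x17, x18} = {(p93,x16), (p93,x17), (p93,x18), (p94,x16), (p94,x17), (p94,x18), (p95,x16), (p95,x17), (p95,x18)}
These 13 distinct sets form the basis B.
Close under arbitrary unions to get τ_{X×Y}; counting gives |τ_{X×Y}| = 30.


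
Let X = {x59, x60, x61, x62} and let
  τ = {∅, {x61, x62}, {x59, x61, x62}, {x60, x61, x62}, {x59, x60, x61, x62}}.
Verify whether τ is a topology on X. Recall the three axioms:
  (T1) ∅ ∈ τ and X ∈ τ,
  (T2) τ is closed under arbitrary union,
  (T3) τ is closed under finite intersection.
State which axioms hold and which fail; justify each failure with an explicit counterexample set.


τ IS a topology on X.

Axiom (T1): ∅ ∈ τ? Yes; X ∈ τ? Yes.
Axiom (T2/T3): check pairwise unions and intersections of members of τ.
All pairwise intersections and unions checked — each lies in τ. Therefore τ satisfies (T1), (T2), (T3): it IS a topology on X.


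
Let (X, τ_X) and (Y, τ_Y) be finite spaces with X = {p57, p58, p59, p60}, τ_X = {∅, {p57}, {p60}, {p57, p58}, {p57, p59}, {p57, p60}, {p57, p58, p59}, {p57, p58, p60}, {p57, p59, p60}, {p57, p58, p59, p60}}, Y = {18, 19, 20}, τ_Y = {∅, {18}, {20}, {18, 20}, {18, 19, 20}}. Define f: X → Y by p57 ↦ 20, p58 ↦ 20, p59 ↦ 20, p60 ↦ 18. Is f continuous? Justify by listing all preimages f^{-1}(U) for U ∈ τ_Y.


f IS continuous.

Compute f^{-1}(U) for each U ∈ τ_Y:
  U = ∅: f^{-1}(U) = ∅ ∈ τ_X ✓.
  U = {18}: f^{-1}(U) = {p60} ∈ τ_X ✓.
  U = {20}: f^{-1}(U) = {p57, p58, p59} ∈ τ_X ✓.
  U = {18, 20}: f^{-1}(U) = {p57, p58, p59, p60} ∈ τ_X ✓.
  U = {18, 19, 20}: f^{-1}(U) = {p57, p58, p59, p60} ∈ τ_X ✓.
Every preimage lies in τ_X, so f IS continuous.


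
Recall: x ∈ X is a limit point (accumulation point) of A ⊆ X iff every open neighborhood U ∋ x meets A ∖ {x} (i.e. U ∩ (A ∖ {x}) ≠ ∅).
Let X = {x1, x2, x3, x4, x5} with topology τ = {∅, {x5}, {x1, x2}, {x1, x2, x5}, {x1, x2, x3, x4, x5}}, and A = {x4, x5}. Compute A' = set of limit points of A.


A' = {x3, x4}

For each x ∈ X, list the open sets U ∈ τ with x ∈ U, then check whether U ∩ (A ∖ {x}) ≠ ∅ for every such U.
  x = x1: open {x1, x2} ∋ x has {x1, x2} ∩ (A ∖ {x1}) = ∅, so x is NOT a limit point.
  x = x2: open {x1, x2} ∋ x has {x1, x2} ∩ (A ∖ {x2}) = ∅, so x is NOT a limit point.
  x = x3: opens ∋ x are {x1, x2, x3, x4, x5}; each meets A ∖ {x3}, so x IS a limit point.
  x = x4: opens ∋ x are {x1, x2, x3, x4, x5}; each meets A ∖ {x4}, so x IS a limit point.
  x = x5: open {x5} ∋ x has {x5} ∩ (A ∖ {x5}) = ∅, so x is NOT a limit point.
Collecting: A' = {x3, x4}.


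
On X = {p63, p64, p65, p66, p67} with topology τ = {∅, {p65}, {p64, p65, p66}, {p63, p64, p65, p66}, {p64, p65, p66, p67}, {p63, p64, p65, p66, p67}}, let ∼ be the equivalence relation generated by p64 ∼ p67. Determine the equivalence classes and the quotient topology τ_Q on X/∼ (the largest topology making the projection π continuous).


X/∼ = {[p63], [p64=p67], [p65], [p66]}; |τ_Q| = 4.

Equivalence classes: [p63], [p64=p67], [p65], [p66].
Quotient map π: X → X/∼ sends p63 ↦ [p63], p64 ↦ [p64=p67], p65 ↦ [p65], p66 ↦ [p66], p67 ↦ [p64=p67].
For each subset V ⊆ X/∼, compute π^{-1}(V) ⊆ X and check whether π^{-1}(V) ∈ τ. V is open in τ_Q iff π^{-1}(V) ∈ τ.
  V = {}: π^{-1}(V) = ∅ ∈ τ ✓.
  V = {[p63]}: π^{-1}(V) = {p63} ∉ τ ✗.
  V = {[p64=p67]}: π^{-1}(V) = {p64, p67} ∉ τ ✗.
  V = {[p63], [p64=p67]}: π^{-1}(V) = {p63, p64, p67} ∉ τ ✗.
  V = {[p65]}: π^{-1}(V) = {p65} ∈ τ ✓.
  V = {[p63], [p65]}: π^{-1}(V) = {p63, p65} ∉ τ ✗.
  V = {[p64=p67], [p65]}: π^{-1}(V) = {p64, p65, p67} ∉ τ ✗.
  V = {[p63], [p64=p67], [p65]}: π^{-1}(V) = {p63, p64, p65, p67} ∉ τ ✗.
  V = {[p66]}: π^{-1}(V) = {p66} ∉ τ ✗.
  V = {[p63], [p66]}: π^{-1}(V) = {p63, p66} ∉ τ ✗.
  V = {[p64=p67], [p66]}: π^{-1}(V) = {p64, p66, p67} ∉ τ ✗.
  V = {[p63], [p64=p67], [p66]}: π^{-1}(V) = {p63, p64, p66, p67} ∉ τ ✗.
  V = {[p65], [p66]}: π^{-1}(V) = {p65, p66} ∉ τ ✗.
  V = {[p63], [p65], [p66]}: π^{-1}(V) = {p63, p65, p66} ∉ τ ✗.
  V = {[p64=p67], [p65], [p66]}: π^{-1}(V) = {p64, p65, p66, p67} ∈ τ ✓.
  V = {[p63], [p64=p67], [p65], [p66]}: π^{-1}(V) = {p63, p64, p65, p66, p67} ∈ τ ✓.
Open sets in the quotient: τ_Q = {{}, {[p65]}, {[p64=p67], [p65], [p66]}, {[p63], [p64=p67], [p65], [p66]}} (4 elements).


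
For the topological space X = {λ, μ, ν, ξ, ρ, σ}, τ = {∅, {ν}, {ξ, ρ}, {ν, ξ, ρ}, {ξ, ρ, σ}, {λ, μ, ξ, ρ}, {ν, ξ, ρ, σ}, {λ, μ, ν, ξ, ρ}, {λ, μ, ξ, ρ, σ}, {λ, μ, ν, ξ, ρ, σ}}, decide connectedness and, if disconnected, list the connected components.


(X, τ) is disconnected; components = [{ν}, {λ, μ, ξ, ρ, σ}].

Find clopen sets (U ∈ τ with X ∖ U ∈ τ):
  U = ∅, X ∖ U = {λ, μ, ν, ξ, ρ, σ} — both open, so U is clopen.
  U = {ν}, X ∖ U = {λ, μ, ξ, ρ, σ} — both open, so U is clopen.
  U = {λ, μ, ξ, ρ, σ}, X ∖ U = {ν} — both open, so U is clopen.
  U = {λ, μ, ν, ξ, ρ, σ}, X ∖ U = ∅ — both open, so U is clopen.
Nontrivial clopen(s) exist: e.g. {λ, μ, ξ, ρ, σ}. So (X, τ) is disconnected.
Compute connected components by grouping points that agree on all clopens:
  component: {ν}
  component: {λ, μ, ξ, ρ, σ}


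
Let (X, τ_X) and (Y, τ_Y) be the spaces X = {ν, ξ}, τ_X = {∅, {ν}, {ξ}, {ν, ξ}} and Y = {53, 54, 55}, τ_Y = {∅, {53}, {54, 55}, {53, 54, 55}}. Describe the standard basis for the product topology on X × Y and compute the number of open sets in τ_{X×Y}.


Basis B = {∅ × ∅, {ν} × {53}, {ξ} × {53}, {ν, ξ} × {53}, {ν} × {54, 55}, {ξ} × {54, 55}, {ν} × {53, 54, 55}, {ξ} × {53, 54, 55}, {ν, ξ} × {54, 55}, {ν, ξ} × {53, 54, 55}}; |τ_{X×Y}| = 16.

Enumerate products U × V with U ∈ τ_X, V ∈ τ_Y (deduplicated):
  ∅ × ∅ = {} (∅)
  {ν} × {53} = {(ν,53)}
  {ξ} × {53} = {(ξ,53)}
  {ν, ξ} × {53} = {(ν,53), (ξ,53)}
  {ν} × {54, 55} = {(ν,54), (ν,55)}
  {ξ} × {54, 55} = {(ξ,54), (ξ,55)}
  {ν} × {53, 54, 55} = {(ν,53), (ν,54), (ν,55)}
  {ξ} × {53, 54, 55} = {(ξ,53), (ξ,54), (ξ,55)}
  {ν, ξ} × {54, 55} = {(ν,54), (ν,55), (ξ,54), (ξ,55)}
  {ν, ξ} × {53, 54, 55} = {(ν,53), (ν,54), (ν,55), (ξ,53), (ξ,54), (ξ,55)}
These 10 distinct sets form the basis B.
Close under arbitrary unions to get τ_{X×Y}; counting gives |τ_{X×Y}| = 16.


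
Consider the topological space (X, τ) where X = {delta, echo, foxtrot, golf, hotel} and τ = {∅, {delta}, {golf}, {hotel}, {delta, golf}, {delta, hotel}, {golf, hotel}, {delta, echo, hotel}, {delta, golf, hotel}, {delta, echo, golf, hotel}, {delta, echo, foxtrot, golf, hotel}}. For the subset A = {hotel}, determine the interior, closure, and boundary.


int(A) = {hotel}, cl(A) = {echo, foxtrot, hotel}, ∂A = {echo, foxtrot}.

Closed sets in (X, τ) are complements of opens:
  closed(X, τ) = {∅, {foxtrot}, {echo, foxtrot}, {foxtrot, golf}, {delta, echo, foxtrot}, {echo, foxtrot, golf}, {echo, foxtrot, hotel}, {delta, echo, foxtrot, golf}, {delta, echo, foxtrot, hotel}, {echo, foxtrot, golf, hotel}, {delta, echo, foxtrot, golf, hotel}}.
int(A) = ⋃ {U ∈ τ : U ⊆ A}. Opens contained in A: ∅, {hotel}.
Taking the union of these: int(A) = {hotel}.
cl(A) = ⋂ {C closed : A ⊆ C}. Closed sets containing A: {echo, foxtrot, hotel}, {delta, echo, foxtrot, hotel}, {echo, foxtrot, golf, hotel}, {delta, echo, foxtrot, golf, hotel}.
Intersecting these: cl(A) = {echo, foxtrot, hotel}.
∂A = cl(A) ∖ int(A) = {echo, foxtrot, hotel} ∖ {hotel} = {echo, foxtrot}.


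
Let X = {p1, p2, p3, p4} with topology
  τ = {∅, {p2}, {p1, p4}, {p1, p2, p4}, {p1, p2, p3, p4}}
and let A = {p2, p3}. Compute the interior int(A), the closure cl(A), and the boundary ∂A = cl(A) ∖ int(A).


int(A) = {p2}, cl(A) = {p2, p3}, ∂A = {p3}.

Closed sets in (X, τ) are complements of opens:
  closed(X, τ) = {∅, {p3}, {p2, p3}, {p1, p3, p4}, {p1, p2, p3, p4}}.
int(A) = ⋃ {U ∈ τ : U ⊆ A}. Opens contained in A: ∅, {p2}.
Taking the union of these: int(A) = {p2}.
cl(A) = ⋂ {C closed : A ⊆ C}. Closed sets containing A: {p2, p3}, {p1, p2, p3, p4}.
Intersecting these: cl(A) = {p2, p3}.
∂A = cl(A) ∖ int(A) = {p2, p3} ∖ {p2} = {p3}.


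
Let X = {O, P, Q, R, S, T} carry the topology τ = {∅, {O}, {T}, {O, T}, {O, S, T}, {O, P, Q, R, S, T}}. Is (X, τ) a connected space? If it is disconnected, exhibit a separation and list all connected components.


(X, τ) is connected.

Find clopen sets (U ∈ τ with X ∖ U ∈ τ):
  U = ∅, X ∖ U = {O, P, Q, R, S, T} — both open, so U is clopen.
  U = {O, P, Q, R, S, T}, X ∖ U = ∅ — both open, so U is clopen.
Only trivial clopens (∅ and X) exist, so (X, τ) is connected.
Compute connected components by grouping points that agree on all clopens:
  component: {O, P, Q, R, S, T}


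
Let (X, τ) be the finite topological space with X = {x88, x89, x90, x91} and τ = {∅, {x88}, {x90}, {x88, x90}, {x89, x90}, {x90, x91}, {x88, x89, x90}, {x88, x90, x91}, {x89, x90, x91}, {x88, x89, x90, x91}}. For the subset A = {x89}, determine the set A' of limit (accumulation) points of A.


A' = ∅

For each x ∈ X, list the open sets U ∈ τ with x ∈ U, then check whether U ∩ (A ∖ {x}) ≠ ∅ for every such U.
  x = x88: open {x88} ∋ x has {x88} ∩ (A ∖ {x88}) = ∅, so x is NOT a limit point.
  x = x89: open {x89, x90} ∋ x has {x89, x90} ∩ (A ∖ {x89}) = ∅, so x is NOT a limit point.
  x = x90: open {x90} ∋ x has {x90} ∩ (A ∖ {x90}) = ∅, so x is NOT a limit point.
  x = x91: open {x90, x91} ∋ x has {x90, x91} ∩ (A ∖ {x91}) = ∅, so x is NOT a limit point.
Collecting: A' = ∅.


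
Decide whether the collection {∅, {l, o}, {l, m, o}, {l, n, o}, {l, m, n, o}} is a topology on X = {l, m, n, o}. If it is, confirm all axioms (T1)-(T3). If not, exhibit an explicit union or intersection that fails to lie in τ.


τ IS a topology on X.

Axiom (T1): ∅ ∈ τ? Yes; X ∈ τ? Yes.
Axiom (T2/T3): check pairwise unions and intersections of members of τ.
All pairwise intersections and unions checked — each lies in τ. Therefore τ satisfies (T1), (T2), (T3): it IS a topology on X.


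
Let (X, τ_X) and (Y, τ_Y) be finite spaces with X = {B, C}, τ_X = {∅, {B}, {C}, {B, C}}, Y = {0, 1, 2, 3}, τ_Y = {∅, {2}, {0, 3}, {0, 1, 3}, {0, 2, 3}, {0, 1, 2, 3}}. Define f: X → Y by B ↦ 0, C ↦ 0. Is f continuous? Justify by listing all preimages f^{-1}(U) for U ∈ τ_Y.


f IS continuous.

Compute f^{-1}(U) for each U ∈ τ_Y:
  U = ∅: f^{-1}(U) = ∅ ∈ τ_X ✓.
  U = {2}: f^{-1}(U) = ∅ ∈ τ_X ✓.
  U = {0, 3}: f^{-1}(U) = {B, C} ∈ τ_X ✓.
  U = {0, 1, 3}: f^{-1}(U) = {B, C} ∈ τ_X ✓.
  U = {0, 2, 3}: f^{-1}(U) = {B, C} ∈ τ_X ✓.
  U = {0, 1, 2, 3}: f^{-1}(U) = {B, C} ∈ τ_X ✓.
Every preimage lies in τ_X, so f IS continuous.


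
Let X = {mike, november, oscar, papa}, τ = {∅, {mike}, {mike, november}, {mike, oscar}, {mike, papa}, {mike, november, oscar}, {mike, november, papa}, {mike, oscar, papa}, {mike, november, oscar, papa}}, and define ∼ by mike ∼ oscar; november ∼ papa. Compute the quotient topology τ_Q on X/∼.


X/∼ = {[mike=oscar], [november=papa]}; |τ_Q| = 3.

Equivalence classes: [mike=oscar], [november=papa].
Quotient map π: X → X/∼ sends mike ↦ [mike=oscar], november ↦ [november=papa], oscar ↦ [mike=oscar], papa ↦ [november=papa].
For each subset V ⊆ X/∼, compute π^{-1}(V) ⊆ X and check whether π^{-1}(V) ∈ τ. V is open in τ_Q iff π^{-1}(V) ∈ τ.
  V = {}: π^{-1}(V) = ∅ ∈ τ ✓.
  V = {[mike=oscar]}: π^{-1}(V) = {mike, oscar} ∈ τ ✓.
  V = {[november=papa]}: π^{-1}(V) = {november, papa} ∉ τ ✗.
  V = {[mike=oscar], [november=papa]}: π^{-1}(V) = {mike, november, oscar, papa} ∈ τ ✓.
Open sets in the quotient: τ_Q = {{}, {[mike=oscar]}, {[mike=oscar], [november=papa]}} (3 elements).


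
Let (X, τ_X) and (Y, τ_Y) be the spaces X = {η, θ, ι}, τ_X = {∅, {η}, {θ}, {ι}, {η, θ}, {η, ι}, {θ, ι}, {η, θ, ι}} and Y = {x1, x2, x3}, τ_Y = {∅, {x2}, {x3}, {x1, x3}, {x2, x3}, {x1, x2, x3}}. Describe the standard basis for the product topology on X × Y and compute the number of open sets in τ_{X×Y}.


Basis B = {∅ × ∅, {η} × {x2}, {η} × {x3}, {θ} × {x2}, {θ} × {x3}, {ι} × {x2}, {ι} × {x3}, {η} × {x1, x3}, {η} × {x2, x3}, {η, θ} × {x2}, {η, ι} × {x2}, {η, θ} × {x3}, {η, ι} × {x3}, {θ} × {x1, x3}, {θ} × {x2, x3}, {θ, ι} × {x2}, {θ, ι} × {x3}, {ι} × {x1, x3}, {ι} × {x2, x3}, {η} × {x1, x2, x3}, {η, θ, ι} × {x2}, {η, θ, ι} × {x3}, {θ} × {x1, x2, x3}, {ι} × {x1, x2, x3}, {η, θ} × {x1, x3}, {η, ι} × {x1, x3}, {η, θ} × {x2, x3}, {η, ι} × {x2, x3}, {θ, ι} × {x1, x3}, {θ, ι} × {x2, x3}, {η, θ} × {x1, x2, x3}, {η, ι} × {x1, x2, x3}, {η, θ, ι} × {x1, x3}, {η, θ, ι} × {x2, x3}, {θ, ι} × {x1, x2, x3}, {η, θ, ι} × {x1, x2, x3}}; |τ_{X×Y}| = 216.

Enumerate products U × V with U ∈ τ_X, V ∈ τ_Y (deduplicated):
  ∅ × ∅ = {} (∅)
  {η} × {x2} = {(η,x2)}
  {η} × {x3} = {(η,x3)}
  {θ} × {x2} = {(θ,x2)}
  {θ} × {x3} = {(θ,x3)}
  {ι} × {x2} = {(ι,x2)}
  {ι} × {x3} = {(ι,x3)}
  {η} × {x1, x3} = {(η,x1), (η,x3)}
  {η} × {x2, x3} = {(η,x2), (η,x3)}
  {η, θ} × {x2} = {(η,x2), (θ,x2)}
  {η, ι} × {x2} = {(η,x2), (ι,x2)}
  {η, θ} × {x3} = {(η,x3), (θ,x3)}
  {η, ι} × {x3} = {(η,x3), (ι,x3)}
  {θ} × {x1, x3} = {(θ,x1), (θ,x3)}
  {θ} × {x2, x3} = {(θ,x2), (θ,x3)}
  {θ, ι} × {x2} = {(θ,x2), (ι,x2)}
  {θ, ι} × {x3} = {(θ,x3), (ι,x3)}
  {ι} × {x1, x3} = {(ι,x1), (ι,x3)}
  {ι} × {x2, x3} = {(ι,x2), (ι,x3)}
  {η} × {x1, x2, x3} = {(η,x1), (η,x2), (η,x3)}
  {η, θ, ι} × {x2} = {(η,x2), (θ,x2), (ι,x2)}
  {η, θ, ι} × {x3} = {(η,x3), (θ,x3), (ι,x3)}
  {θ} × {x1, x2, x3} = {(θ,x1), (θ,x2), (θ,x3)}
  {ι} × {x1, x2, x3} = {(ι,x1), (ι,x2), (ι,x3)}
  {η, θ} × {x1, x3} = {(η,x1), (η,x3), (θ,x1), (θ,x3)}
  {η, ι} × {x1, x3} = {(η,x1), (η,x3), (ι,x1), (ι,x3)}
  {η, θ} × {x2, x3} = {(η,x2), (η,x3), (θ,x2), (θ,x3)}
  {η, ι} × {x2, x3} = {(η,x2), (η,x3), (ι,x2), (ι,x3)}
  {θ, ι} × {x1, x3} = {(θ,x1), (θ,x3), (ι,x1), (ι,x3)}
  {θ, ι} × {x2, x3} = {(θ,x2), (θ,x3), (ι,x2), (ι,x3)}
  {η, θ} × {x1, x2, x3} = {(η,x1), (η,x2), (η,x3), (θ,x1), (θ,x2), (θ,x3)}
  {η, ι} × {x1, x2, x3} = {(η,x1), (η,x2), (η,x3), (ι,x1), (ι,x2), (ι,x3)}
  {η, θ, ι} × {x1, x3} = {(η,x1), (η,x3), (θ,x1), (θ,x3), (ι,x1), (ι,x3)}
  {η, θ, ι} × {x2, x3} = {(η,x2), (η,x3), (θ,x2), (θ,x3), (ι,x2), (ι,x3)}
  {θ, ι} × {x1, x2, x3} = {(θ,x1), (θ,x2), (θ,x3), (ι,x1), (ι,x2), (ι,x3)}
  {η, θ, ι} × {x1, x2, x3} = {(η,x1), (η,x2), (η,x3), (θ,x1), (θ,x2), (θ,x3), (ι,x1), (ι,x2), (ι,x3)}
These 36 distinct sets form the basis B.
Close under arbitrary unions to get τ_{X×Y}; counting gives |τ_{X×Y}| = 216.


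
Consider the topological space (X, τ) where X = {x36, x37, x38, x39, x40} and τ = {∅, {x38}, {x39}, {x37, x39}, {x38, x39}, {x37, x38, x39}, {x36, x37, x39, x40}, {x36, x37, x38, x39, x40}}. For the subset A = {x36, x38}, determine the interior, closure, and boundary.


int(A) = {x38}, cl(A) = {x36, x38, x40}, ∂A = {x36, x40}.

Closed sets in (X, τ) are complements of opens:
  closed(X, τ) = {∅, {x38}, {x36, x40}, {x36, x37, x40}, {x36, x38, x40}, {x36, x37, x38, x40}, {x36, x37, x39, x40}, {x36, x37, x38, x39, x40}}.
int(A) = ⋃ {U ∈ τ : U ⊆ A}. Opens contained in A: ∅, {x38}.
Taking the union of these: int(A) = {x38}.
cl(A) = ⋂ {C closed : A ⊆ C}. Closed sets containing A: {x36, x38, x40}, {x36, x37, x38, x40}, {x36, x37, x38, x39, x40}.
Intersecting these: cl(A) = {x36, x38, x40}.
∂A = cl(A) ∖ int(A) = {x36, x38, x40} ∖ {x38} = {x36, x40}.


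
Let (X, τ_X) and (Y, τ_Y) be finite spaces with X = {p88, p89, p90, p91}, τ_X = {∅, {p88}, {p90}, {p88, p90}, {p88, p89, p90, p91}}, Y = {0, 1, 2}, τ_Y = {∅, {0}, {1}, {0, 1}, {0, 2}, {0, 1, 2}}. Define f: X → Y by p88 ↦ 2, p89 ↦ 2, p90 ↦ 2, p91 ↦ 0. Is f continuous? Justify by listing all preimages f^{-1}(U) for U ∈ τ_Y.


f is NOT continuous.

Compute f^{-1}(U) for each U ∈ τ_Y:
  U = ∅: f^{-1}(U) = ∅ ∈ τ_X ✓.
  U = {0}: f^{-1}(U) = {p91} ∉ τ_X ✗.
  U = {1}: f^{-1}(U) = ∅ ∈ τ_X ✓.
  U = {0, 1}: f^{-1}(U) = {p91} ∉ τ_X ✗.
  U = {0, 2}: f^{-1}(U) = {p88, p89, p90, p91} ∈ τ_X ✓.
  U = {0, 1, 2}: f^{-1}(U) = {p88, p89, p90, p91} ∈ τ_X ✓.
Found U = {0} with f^{-1}(U) = {p91} not in τ_X. Therefore f is NOT continuous.


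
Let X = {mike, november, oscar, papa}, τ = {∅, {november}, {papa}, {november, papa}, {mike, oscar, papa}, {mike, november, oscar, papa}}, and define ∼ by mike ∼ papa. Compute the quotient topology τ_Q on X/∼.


X/∼ = {[mike=papa], [november], [oscar]}; |τ_Q| = 4.

Equivalence classes: [mike=papa], [november], [oscar].
Quotient map π: X → X/∼ sends mike ↦ [mike=papa], november ↦ [november], oscar ↦ [oscar], papa ↦ [mike=papa].
For each subset V ⊆ X/∼, compute π^{-1}(V) ⊆ X and check whether π^{-1}(V) ∈ τ. V is open in τ_Q iff π^{-1}(V) ∈ τ.
  V = {}: π^{-1}(V) = ∅ ∈ τ ✓.
  V = {[mike=papa]}: π^{-1}(V) = {mike, papa} ∉ τ ✗.
  V = {[november]}: π^{-1}(V) = {november} ∈ τ ✓.
  V = {[mike=papa], [november]}: π^{-1}(V) = {mike, november, papa} ∉ τ ✗.
  V = {[oscar]}: π^{-1}(V) = {oscar} ∉ τ ✗.
  V = {[mike=papa], [oscar]}: π^{-1}(V) = {mike, oscar, papa} ∈ τ ✓.
  V = {[november], [oscar]}: π^{-1}(V) = {november, oscar} ∉ τ ✗.
  V = {[mike=papa], [november], [oscar]}: π^{-1}(V) = {mike, november, oscar, papa} ∈ τ ✓.
Open sets in the quotient: τ_Q = {{}, {[november]}, {[mike=papa], [oscar]}, {[mike=papa], [november], [oscar]}} (4 elements).


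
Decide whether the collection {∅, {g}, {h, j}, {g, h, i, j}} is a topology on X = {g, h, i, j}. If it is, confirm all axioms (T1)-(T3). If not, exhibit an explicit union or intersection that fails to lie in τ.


τ is NOT a topology on X.

Axiom (T1): ∅ ∈ τ? Yes; X ∈ τ? Yes.
Axiom (T2/T3): check pairwise unions and intersections of members of τ.
Counterexample for (T2): {g} ∪ {h, j} = {g, h, j} ∉ τ. Therefore τ is NOT a topology.


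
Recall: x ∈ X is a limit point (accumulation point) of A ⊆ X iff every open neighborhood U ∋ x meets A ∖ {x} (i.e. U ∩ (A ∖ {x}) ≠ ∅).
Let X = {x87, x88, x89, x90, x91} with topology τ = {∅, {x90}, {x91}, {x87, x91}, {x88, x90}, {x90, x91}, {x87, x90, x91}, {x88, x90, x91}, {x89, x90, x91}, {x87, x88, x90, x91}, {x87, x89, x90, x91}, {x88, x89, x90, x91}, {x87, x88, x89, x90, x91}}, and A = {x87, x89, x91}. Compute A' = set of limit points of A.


A' = {x87, x89}

For each x ∈ X, list the open sets U ∈ τ with x ∈ U, then check whether U ∩ (A ∖ {x}) ≠ ∅ for every such U.
  x = x87: opens ∋ x are {x87, x91}, {x87, x90, x91}, {x87, x88, x90, x91}, {x87, x89, x90, x91}, {x87, x88, x89, x90, x91}; each meets A ∖ {x87}, so x IS a limit point.
  x = x88: open {x88, x90} ∋ x has {x88, x90} ∩ (A ∖ {x88}) = ∅, so x is NOT a limit point.
  x = x89: opens ∋ x are {x89, x90, x91}, {x87, x89, x90, x91}, {x88, x89, x90, x91}, {x87, x88, x89, x90, x91}; each meets A ∖ {x89}, so x IS a limit point.
  x = x90: open {x90} ∋ x has {x90} ∩ (A ∖ {x90}) = ∅, so x is NOT a limit point.
  x = x91: open {x91} ∋ x has {x91} ∩ (A ∖ {x91}) = ∅, so x is NOT a limit point.
Collecting: A' = {x87, x89}.


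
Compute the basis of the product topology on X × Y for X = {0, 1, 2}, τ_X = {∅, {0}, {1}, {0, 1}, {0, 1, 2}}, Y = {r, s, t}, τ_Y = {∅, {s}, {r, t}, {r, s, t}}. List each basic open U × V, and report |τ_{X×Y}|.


Basis B = {∅ × ∅, {0} × {s}, {1} × {s}, {0} × {r, t}, {0, 1} × {s}, {1} × {r, t}, {0} × {r, s, t}, {0, 1, 2} × {s}, {1} × {r, s, t}, {0, 1} × {r, t}, {0, 1} × {r, s, t}, {0, 1, 2} × {r, t}, {0, 1, 2} × {r, s, t}}; |τ_{X×Y}| = 25.

Enumerate products U × V with U ∈ τ_X, V ∈ τ_Y (deduplicated):
  ∅ × ∅ = {} (∅)
  {0} × {s} = {(0,s)}
  {1} × {s} = {(1,s)}
  {0} × {r, t} = {(0,r), (0,t)}
  {0, 1} × {s} = {(0,s), (1,s)}
  {1} × {r, t} = {(1,r), (1,t)}
  {0} × {r, s, t} = {(0,r), (0,s), (0,t)}
  {0, 1, 2} × {s} = {(0,s), (1,s), (2,s)}
  {1} × {r, s, t} = {(1,r), (1,s), (1,t)}
  {0, 1} × {r, t} = {(0,r), (0,t), (1,r), (1,t)}
  {0, 1} × {r, s, t} = {(0,r), (0,s), (0,t), (1,r), (1,s), (1,t)}
  {0, 1, 2} × {r, t} = {(0,r), (0,t), (1,r), (1,t), (2,r), (2,t)}
  {0, 1, 2} × {r, s, t} = {(0,r), (0,s), (0,t), (1,r), (1,s), (1,t), (2,r), (2,s), (2,t)}
These 13 distinct sets form the basis B.
Close under arbitrary unions to get τ_{X×Y}; counting gives |τ_{X×Y}| = 25.


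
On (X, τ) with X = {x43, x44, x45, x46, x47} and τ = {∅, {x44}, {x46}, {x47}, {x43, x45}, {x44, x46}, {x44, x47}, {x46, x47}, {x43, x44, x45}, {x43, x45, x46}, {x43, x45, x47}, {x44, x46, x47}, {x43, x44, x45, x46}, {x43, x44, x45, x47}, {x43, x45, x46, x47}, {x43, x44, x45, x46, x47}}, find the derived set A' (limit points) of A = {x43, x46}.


A' = {x45}

For each x ∈ X, list the open sets U ∈ τ with x ∈ U, then check whether U ∩ (A ∖ {x}) ≠ ∅ for every such U.
  x = x43: open {x43, x45} ∋ x has {x43, x45} ∩ (A ∖ {x43}) = ∅, so x is NOT a limit point.
  x = x44: open {x44} ∋ x has {x44} ∩ (A ∖ {x44}) = ∅, so x is NOT a limit point.
  x = x45: opens ∋ x are {x43, x45}, {x43, x44, x45}, {x43, x45, x46}, {x43, x45, x47}, {x43, x44, x45, x46}, {x43, x44, x45, x47}, {x43, x45, x46, x47}, {x43, x44, x45, x46, x47}; each meets A ∖ {x45}, so x IS a limit point.
  x = x46: open {x46} ∋ x has {x46} ∩ (A ∖ {x46}) = ∅, so x is NOT a limit point.
  x = x47: open {x47} ∋ x has {x47} ∩ (A ∖ {x47}) = ∅, so x is NOT a limit point.
Collecting: A' = {x45}.


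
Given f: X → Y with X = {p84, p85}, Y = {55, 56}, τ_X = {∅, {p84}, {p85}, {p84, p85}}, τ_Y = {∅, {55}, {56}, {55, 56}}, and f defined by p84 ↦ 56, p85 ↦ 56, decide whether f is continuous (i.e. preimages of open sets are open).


f IS continuous.

Compute f^{-1}(U) for each U ∈ τ_Y:
  U = ∅: f^{-1}(U) = ∅ ∈ τ_X ✓.
  U = {55}: f^{-1}(U) = ∅ ∈ τ_X ✓.
  U = {56}: f^{-1}(U) = {p84, p85} ∈ τ_X ✓.
  U = {55, 56}: f^{-1}(U) = {p84, p85} ∈ τ_X ✓.
Every preimage lies in τ_X, so f IS continuous.


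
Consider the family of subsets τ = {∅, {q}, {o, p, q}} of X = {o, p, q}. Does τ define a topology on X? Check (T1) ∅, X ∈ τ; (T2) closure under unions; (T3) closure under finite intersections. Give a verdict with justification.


τ IS a topology on X.

Axiom (T1): ∅ ∈ τ? Yes; X ∈ τ? Yes.
Axiom (T2/T3): check pairwise unions and intersections of members of τ.
All pairwise intersections and unions checked — each lies in τ. Therefore τ satisfies (T1), (T2), (T3): it IS a topology on X.


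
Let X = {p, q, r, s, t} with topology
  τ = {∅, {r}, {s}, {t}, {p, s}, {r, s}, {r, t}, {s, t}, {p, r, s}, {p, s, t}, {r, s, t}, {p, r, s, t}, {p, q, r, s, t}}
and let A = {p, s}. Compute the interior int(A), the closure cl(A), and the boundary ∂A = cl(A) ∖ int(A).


int(A) = {p, s}, cl(A) = {p, q, s}, ∂A = {q}.

Closed sets in (X, τ) are complements of opens:
  closed(X, τ) = {∅, {q}, {p, q}, {q, r}, {q, t}, {p, q, r}, {p, q, s}, {p, q, t}, {q, r, t}, {p, q, r, s}, {p, q, r, t}, {p, q, s, t}, {p, q, r, s, t}}.
int(A) = ⋃ {U ∈ τ : U ⊆ A}. Opens contained in A: ∅, {s}, {p, s}.
Taking the union of these: int(A) = {p, s}.
cl(A) = ⋂ {C closed : A ⊆ C}. Closed sets containing A: {p, q, s}, {p, q, r, s}, {p, q, s, t}, {p, q, r, s, t}.
Intersecting these: cl(A) = {p, q, s}.
∂A = cl(A) ∖ int(A) = {p, q, s} ∖ {p, s} = {q}.


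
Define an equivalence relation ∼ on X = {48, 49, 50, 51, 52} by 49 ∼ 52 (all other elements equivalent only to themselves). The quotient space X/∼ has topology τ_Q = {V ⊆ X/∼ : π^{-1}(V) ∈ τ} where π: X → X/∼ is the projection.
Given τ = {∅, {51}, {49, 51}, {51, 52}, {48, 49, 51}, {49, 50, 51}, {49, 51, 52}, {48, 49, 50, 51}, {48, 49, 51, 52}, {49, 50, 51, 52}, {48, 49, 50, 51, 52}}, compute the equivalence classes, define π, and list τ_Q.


X/∼ = {[48], [49=52], [50], [51]}; |τ_Q| = 6.

Equivalence classes: [48], [49=52], [50], [51].
Quotient map π: X → X/∼ sends 48 ↦ [48], 49 ↦ [49=52], 50 ↦ [50], 51 ↦ [51], 52 ↦ [49=52].
For each subset V ⊆ X/∼, compute π^{-1}(V) ⊆ X and check whether π^{-1}(V) ∈ τ. V is open in τ_Q iff π^{-1}(V) ∈ τ.
  V = {}: π^{-1}(V) = ∅ ∈ τ ✓.
  V = {[48]}: π^{-1}(V) = {48} ∉ τ ✗.
  V = {[49=52]}: π^{-1}(V) = {49, 52} ∉ τ ✗.
  V = {[48], [49=52]}: π^{-1}(V) = {48, 49, 52} ∉ τ ✗.
  V = {[50]}: π^{-1}(V) = {50} ∉ τ ✗.
  V = {[48], [50]}: π^{-1}(V) = {48, 50} ∉ τ ✗.
  V = {[49=52], [50]}: π^{-1}(V) = {49, 50, 52} ∉ τ ✗.
  V = {[48], [49=52], [50]}: π^{-1}(V) = {48, 49, 50, 52} ∉ τ ✗.
  V = {[51]}: π^{-1}(V) = {51} ∈ τ ✓.
  V = {[48], [51]}: π^{-1}(V) = {48, 51} ∉ τ ✗.
  V = {[49=52], [51]}: π^{-1}(V) = {49, 51, 52} ∈ τ ✓.
  V = {[48], [49=52], [51]}: π^{-1}(V) = {48, 49, 51, 52} ∈ τ ✓.
  V = {[50], [51]}: π^{-1}(V) = {50, 51} ∉ τ ✗.
  V = {[48], [50], [51]}: π^{-1}(V) = {48, 50, 51} ∉ τ ✗.
  V = {[49=52], [50], [51]}: π^{-1}(V) = {49, 50, 51, 52} ∈ τ ✓.
  V = {[48], [49=52], [50], [51]}: π^{-1}(V) = {48, 49, 50, 51, 52} ∈ τ ✓.
Open sets in the quotient: τ_Q = {{}, {[51]}, {[49=52], [51]}, {[48], [49=52], [51]}, {[49=52], [50], [51]}, {[48], [49=52], [50], [51]}} (6 elements).


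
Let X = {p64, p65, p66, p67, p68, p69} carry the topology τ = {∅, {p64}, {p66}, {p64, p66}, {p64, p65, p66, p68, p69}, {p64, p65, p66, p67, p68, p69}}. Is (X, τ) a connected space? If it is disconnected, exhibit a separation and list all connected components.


(X, τ) is connected.

Find clopen sets (U ∈ τ with X ∖ U ∈ τ):
  U = ∅, X ∖ U = {p64, p65, p66, p67, p68, p69} — both open, so U is clopen.
  U = {p64, p65, p66, p67, p68, p69}, X ∖ U = ∅ — both open, so U is clopen.
Only trivial clopens (∅ and X) exist, so (X, τ) is connected.
Compute connected components by grouping points that agree on all clopens:
  component: {p64, p65, p66, p67, p68, p69}


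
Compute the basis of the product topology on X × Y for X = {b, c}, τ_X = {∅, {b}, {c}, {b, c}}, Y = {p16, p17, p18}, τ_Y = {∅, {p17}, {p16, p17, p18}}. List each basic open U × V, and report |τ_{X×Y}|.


Basis B = {∅ × ∅, {b} × {p17}, {c} × {p17}, {b, c} × {p17}, {b} × {p16, p17, p18}, {c} × {p16, p17, p18}, {b, c} × {p16, p17, p18}}; |τ_{X×Y}| = 9.

Enumerate products U × V with U ∈ τ_X, V ∈ τ_Y (deduplicated):
  ∅ × ∅ = {} (∅)
  {b} × {p17} = {(b,p17)}
  {c} × {p17} = {(c,p17)}
  {b, c} × {p17} = {(b,p17), (c,p17)}
  {b} × {p16, p17, p18} = {(b,p16), (b,p17), (b,p18)}
  {c} × {p16, p17, p18} = {(c,p16), (c,p17), (c,p18)}
  {b, c} × {p16, p17, p18} = {(b,p16), (b,p17), (b,p18), (c,p16), (c,p17), (c,p18)}
These 7 distinct sets form the basis B.
Close under arbitrary unions to get τ_{X×Y}; counting gives |τ_{X×Y}| = 9.


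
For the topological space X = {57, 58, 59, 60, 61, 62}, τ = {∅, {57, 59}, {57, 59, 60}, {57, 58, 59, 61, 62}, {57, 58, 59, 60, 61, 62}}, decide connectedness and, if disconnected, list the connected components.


(X, τ) is connected.

Find clopen sets (U ∈ τ with X ∖ U ∈ τ):
  U = ∅, X ∖ U = {57, 58, 59, 60, 61, 62} — both open, so U is clopen.
  U = {57, 58, 59, 60, 61, 62}, X ∖ U = ∅ — both open, so U is clopen.
Only trivial clopens (∅ and X) exist, so (X, τ) is connected.
Compute connected components by grouping points that agree on all clopens:
  component: {57, 58, 59, 60, 61, 62}


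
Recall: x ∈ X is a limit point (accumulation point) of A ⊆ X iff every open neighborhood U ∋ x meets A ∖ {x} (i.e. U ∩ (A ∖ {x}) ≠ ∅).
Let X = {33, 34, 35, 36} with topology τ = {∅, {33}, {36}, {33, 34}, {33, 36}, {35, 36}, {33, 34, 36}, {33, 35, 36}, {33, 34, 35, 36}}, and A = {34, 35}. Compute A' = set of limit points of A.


A' = ∅

For each x ∈ X, list the open sets U ∈ τ with x ∈ U, then check whether U ∩ (A ∖ {x}) ≠ ∅ for every such U.
  x = 33: open {33} ∋ x has {33} ∩ (A ∖ {33}) = ∅, so x is NOT a limit point.
  x = 34: open {33, 34} ∋ x has {33, 34} ∩ (A ∖ {34}) = ∅, so x is NOT a limit point.
  x = 35: open {35, 36} ∋ x has {35, 36} ∩ (A ∖ {35}) = ∅, so x is NOT a limit point.
  x = 36: open {36} ∋ x has {36} ∩ (A ∖ {36}) = ∅, so x is NOT a limit point.
Collecting: A' = ∅.


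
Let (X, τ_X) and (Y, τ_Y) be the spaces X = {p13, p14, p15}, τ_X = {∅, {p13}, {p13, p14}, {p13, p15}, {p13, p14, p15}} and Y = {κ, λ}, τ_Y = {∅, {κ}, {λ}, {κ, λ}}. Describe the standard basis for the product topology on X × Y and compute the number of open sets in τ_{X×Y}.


Basis B = {∅ × ∅, {p13} × {κ}, {p13} × {λ}, {p13} × {κ, λ}, {p13, p14} × {κ}, {p13, p15} × {κ}, {p13, p14} × {λ}, {p13, p15} × {λ}, {p13, p14, p15} × {κ}, {p13, p14, p15} × {λ}, {p13, p14} × {κ, λ}, {p13, p15} × {κ, λ}, {p13, p14, p15} × {κ, λ}}; |τ_{X×Y}| = 25.

Enumerate products U × V with U ∈ τ_X, V ∈ τ_Y (deduplicated):
  ∅ × ∅ = {} (∅)
  {p13} × {κ} = {(p13,κ)}
  {p13} × {λ} = {(p13,λ)}
  {p13} × {κ, λ} = {(p13,κ), (p13,λ)}
  {p13, p14} × {κ} = {(p13,κ), (p14,κ)}
  {p13, p15} × {κ} = {(p13,κ), (p15,κ)}
  {p13, p14} × {λ} = {(p13,λ), (p14,λ)}
  {p13, p15} × {λ} = {(p13,λ), (p15,λ)}
  {p13, p14, p15} × {κ} = {(p13,κ), (p14,κ), (p15,κ)}
  {p13, p14, p15} × {λ} = {(p13,λ), (p14,λ), (p15,λ)}
  {p13, p14} × {κ, λ} = {(p13,κ), (p13,λ), (p14,κ), (p14,λ)}
  {p13, p15} × {κ, λ} = {(p13,κ), (p13,λ), (p15,κ), (p15,λ)}
  {p13, p14, p15} × {κ, λ} = {(p13,κ), (p13,λ), (p14,κ), (p14,λ), (p15,κ), (p15,λ)}
These 13 distinct sets form the basis B.
Close under arbitrary unions to get τ_{X×Y}; counting gives |τ_{X×Y}| = 25.


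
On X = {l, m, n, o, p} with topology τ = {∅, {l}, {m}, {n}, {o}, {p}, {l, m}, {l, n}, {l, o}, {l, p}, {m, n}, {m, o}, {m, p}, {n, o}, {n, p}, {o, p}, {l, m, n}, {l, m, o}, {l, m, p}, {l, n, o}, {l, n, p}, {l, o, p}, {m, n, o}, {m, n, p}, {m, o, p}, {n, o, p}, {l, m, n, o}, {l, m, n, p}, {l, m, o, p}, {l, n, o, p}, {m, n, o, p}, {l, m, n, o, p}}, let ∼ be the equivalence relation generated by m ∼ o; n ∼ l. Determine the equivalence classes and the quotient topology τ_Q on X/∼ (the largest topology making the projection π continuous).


X/∼ = {[l=n], [m=o], [p]}; |τ_Q| = 8.

Equivalence classes: [l=n], [m=o], [p].
Quotient map π: X → X/∼ sends l ↦ [l=n], m ↦ [m=o], n ↦ [l=n], o ↦ [m=o], p ↦ [p].
For each subset V ⊆ X/∼, compute π^{-1}(V) ⊆ X and check whether π^{-1}(V) ∈ τ. V is open in τ_Q iff π^{-1}(V) ∈ τ.
  V = {}: π^{-1}(V) = ∅ ∈ τ ✓.
  V = {[l=n]}: π^{-1}(V) = {l, n} ∈ τ ✓.
  V = {[m=o]}: π^{-1}(V) = {m, o} ∈ τ ✓.
  V = {[l=n], [m=o]}: π^{-1}(V) = {l, m, n, o} ∈ τ ✓.
  V = {[p]}: π^{-1}(V) = {p} ∈ τ ✓.
  V = {[l=n], [p]}: π^{-1}(V) = {l, n, p} ∈ τ ✓.
  V = {[m=o], [p]}: π^{-1}(V) = {m, o, p} ∈ τ ✓.
  V = {[l=n], [m=o], [p]}: π^{-1}(V) = {l, m, n, o, p} ∈ τ ✓.
Open sets in the quotient: τ_Q = {{}, {[l=n]}, {[m=o]}, {[l=n], [m=o]}, {[p]}, {[l=n], [p]}, {[m=o], [p]}, {[l=n], [m=o], [p]}} (8 elements).


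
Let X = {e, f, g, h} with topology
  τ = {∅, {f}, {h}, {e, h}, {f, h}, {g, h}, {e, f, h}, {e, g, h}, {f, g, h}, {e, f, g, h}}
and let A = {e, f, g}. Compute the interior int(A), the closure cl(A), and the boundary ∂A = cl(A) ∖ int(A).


int(A) = {f}, cl(A) = {e, f, g}, ∂A = {e, g}.

Closed sets in (X, τ) are complements of opens:
  closed(X, τ) = {∅, {e}, {f}, {g}, {e, f}, {e, g}, {f, g}, {e, f, g}, {e, g, h}, {e, f, g, h}}.
int(A) = ⋃ {U ∈ τ : U ⊆ A}. Opens contained in A: ∅, {f}.
Taking the union of these: int(A) = {f}.
cl(A) = ⋂ {C closed : A ⊆ C}. Closed sets containing A: {e, f, g}, {e, f, g, h}.
Intersecting these: cl(A) = {e, f, g}.
∂A = cl(A) ∖ int(A) = {e, f, g} ∖ {f} = {e, g}.


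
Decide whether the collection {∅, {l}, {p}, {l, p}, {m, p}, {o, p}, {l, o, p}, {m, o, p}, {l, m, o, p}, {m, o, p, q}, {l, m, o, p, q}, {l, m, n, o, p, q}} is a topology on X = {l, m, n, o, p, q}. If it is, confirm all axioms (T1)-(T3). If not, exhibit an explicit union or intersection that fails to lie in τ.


τ is NOT a topology on X.

Axiom (T1): ∅ ∈ τ? Yes; X ∈ τ? Yes.
Axiom (T2/T3): check pairwise unions and intersections of members of τ.
Counterexample for (T2): {l} ∪ {m, p} = {l, m, p} ∉ τ. Therefore τ is NOT a topology.
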